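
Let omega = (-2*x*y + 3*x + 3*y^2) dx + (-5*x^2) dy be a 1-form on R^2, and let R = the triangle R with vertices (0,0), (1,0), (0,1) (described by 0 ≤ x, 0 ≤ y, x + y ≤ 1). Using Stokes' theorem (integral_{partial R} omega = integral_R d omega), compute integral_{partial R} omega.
integral_(partial R) omega = -7/3

Stokes: integral_partial_R omega = integral_R d omega with d omega = (∂Q/∂x - ∂P/∂y) dx ∧ dy.
  ∂Q/∂x = -10*x
  ∂P/∂y = -2*x + 6*y
  integrand = ∂Q/∂x - ∂P/∂y = -8*x - 6*y.
Integrating over R: integral_0^1 integral_0^{1-x} (-8*x - 6*y) dy dx = -7/3.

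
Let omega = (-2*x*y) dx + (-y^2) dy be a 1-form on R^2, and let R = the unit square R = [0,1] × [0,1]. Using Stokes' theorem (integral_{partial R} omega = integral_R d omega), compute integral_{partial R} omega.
integral_(partial R) omega = 1

Stokes: integral_partial_R omega = integral_R d omega with d omega = (∂Q/∂x - ∂P/∂y) dx ∧ dy.
  ∂Q/∂x = 0
  ∂P/∂y = -2*x
  integrand = ∂Q/∂x - ∂P/∂y = 2*x.
Integrating over R: integral_0^1 integral_0^1 (2*x) dx dy = 1.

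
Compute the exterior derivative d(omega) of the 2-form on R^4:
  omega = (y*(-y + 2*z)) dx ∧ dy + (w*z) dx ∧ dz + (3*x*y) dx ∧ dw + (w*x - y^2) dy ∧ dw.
d(omega) = (2*y) dx ∧ dy ∧ dz + (z) dx ∧ dz ∧ dw + (w - 3*x) dx ∧ dy ∧ dw

For a 2-form omega = sum_{i<j} g_{ij} dx_i ∧ dx_j, the exterior derivative is
  d(omega) = sum_{i<j} d(g_{ij}) ∧ dx_i ∧ dx_j = sum_{i<j, k} (∂g_{ij}/∂x_k) dx_k ∧ dx_i ∧ dx_j.
Expand each term, using dx_k ∧ dx_i ∧ dx_j = sgn(permutation) dx_{(a)} ∧ dx_{(b)} ∧ dx_{(c)} with (a < b < c) sorted:
  d(y*(-y + 2*z)) includes (∂/∂z)(y*(-y + 2*z)) dz = (2*y) dz, which multiplied by dx ∧ dy gives (2*y) dx ∧ dy ∧ dz
  d(w*z) includes (∂/∂w)(w*z) dw = (z) dw, which multiplied by dx ∧ dz gives (z) dx ∧ dz ∧ dw
  d(3*x*y) includes (∂/∂y)(3*x*y) dy = (3*x) dy, which multiplied by dx ∧ dw gives (-3*x) dx ∧ dy ∧ dw
  d(w*x - y^2) includes (∂/∂x)(w*x - y^2) dx = (w) dx, which multiplied by dy ∧ dw gives (w) dx ∧ dy ∧ dw
Collecting like 3-forms: d(omega) = (2*y) dx ∧ dy ∧ dz + (z) dx ∧ dz ∧ dw + (w - 3*x) dx ∧ dy ∧ dw.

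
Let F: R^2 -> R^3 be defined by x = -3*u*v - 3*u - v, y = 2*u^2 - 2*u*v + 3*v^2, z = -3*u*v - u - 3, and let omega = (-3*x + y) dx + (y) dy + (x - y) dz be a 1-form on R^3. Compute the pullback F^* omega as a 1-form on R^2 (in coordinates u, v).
F^* omega = (8*u^3 - 12*u^2*v - 4*u^2 - 2*u*v^2 - 38*u*v - 24*u - 6*v^3 - 12*v^2 - 8*v) du + (-4*u^3 - 2*u^2*v - 20*u^2 - 18*u*v^2 - 13*u*v - 9*u + 18*v^3 - 3*v^2 - 3*v) dv

Using F^*(f dg) = (f ∘ F) d(g ∘ F), substitute each coordinate x_i by F_i(u, v) in f_i, and replace dx_i by d F_i = (∂F_i/∂u) du + (∂F_i/∂v) dv.
  For the x component: f_1(F) = 2*u^2 + 7*u*v + 9*u + 3*v^2 + 3*v; d F_1 = (-3*v - 3) du + (-3*u - 1) dv
  For the y component: f_2(F) = 2*u^2 - 2*u*v + 3*v^2; d F_2 = (4*u - 2*v) du + (-2*u + 6*v) dv
  For the z component: f_3(F) = -2*u^2 - u*v - 3*u - 3*v^2 - v; d F_3 = (-3*v - 1) du + (-3*u) dv
Combining and collecting du, dv coefficients:
  coeff of du: 8*u^3 - 12*u^2*v - 4*u^2 - 2*u*v^2 - 38*u*v - 24*u - 6*v^3 - 12*v^2 - 8*v
  coeff of dv: -4*u^3 - 2*u^2*v - 20*u^2 - 18*u*v^2 - 13*u*v - 9*u + 18*v^3 - 3*v^2 - 3*v
F^* omega = (8*u^3 - 12*u^2*v - 4*u^2 - 2*u*v^2 - 38*u*v - 24*u - 6*v^3 - 12*v^2 - 8*v) du + (-4*u^3 - 2*u^2*v - 20*u^2 - 18*u*v^2 - 13*u*v - 9*u + 18*v^3 - 3*v^2 - 3*v) dv.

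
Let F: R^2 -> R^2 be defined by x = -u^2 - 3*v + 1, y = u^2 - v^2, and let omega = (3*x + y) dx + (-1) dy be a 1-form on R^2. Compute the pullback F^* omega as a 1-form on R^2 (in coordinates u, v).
F^* omega = (2*u*(2*u^2 + v^2 + 9*v - 4)) du + (6*u^2 + 3*v^2 + 29*v - 9) dv

Using F^*(f dg) = (f ∘ F) d(g ∘ F), substitute each coordinate x_i by F_i(u, v) in f_i, and replace dx_i by d F_i = (∂F_i/∂u) du + (∂F_i/∂v) dv.
  For the x component: f_1(F) = -2*u^2 - v^2 - 9*v + 3; d F_1 = (-2*u) du + (-3) dv
  For the y component: f_2(F) = -1; d F_2 = (2*u) du + (-2*v) dv
Combining and collecting du, dv coefficients:
  coeff of du: 2*u*(2*u^2 + v^2 + 9*v - 4)
  coeff of dv: 6*u^2 + 3*v^2 + 29*v - 9
F^* omega = (2*u*(2*u^2 + v^2 + 9*v - 4)) du + (6*u^2 + 3*v^2 + 29*v - 9) dv.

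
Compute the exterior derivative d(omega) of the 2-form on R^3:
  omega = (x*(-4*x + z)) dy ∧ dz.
d(omega) = (-8*x + z) dx ∧ dy ∧ dz

For a 2-form omega = sum_{i<j} g_{ij} dx_i ∧ dx_j, the exterior derivative is
  d(omega) = sum_{i<j} d(g_{ij}) ∧ dx_i ∧ dx_j = sum_{i<j, k} (∂g_{ij}/∂x_k) dx_k ∧ dx_i ∧ dx_j.
Expand each term, using dx_k ∧ dx_i ∧ dx_j = sgn(permutation) dx_{(a)} ∧ dx_{(b)} ∧ dx_{(c)} with (a < b < c) sorted:
  d(x*(-4*x + z)) includes (∂/∂x)(x*(-4*x + z)) dx = (-8*x + z) dx, which multiplied by dy ∧ dz gives (-8*x + z) dx ∧ dy ∧ dz
Collecting like 3-forms: d(omega) = (-8*x + z) dx ∧ dy ∧ dz.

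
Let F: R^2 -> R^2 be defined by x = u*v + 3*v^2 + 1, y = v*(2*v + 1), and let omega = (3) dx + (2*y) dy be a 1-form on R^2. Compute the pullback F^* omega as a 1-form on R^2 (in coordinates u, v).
F^* omega = (3*v) du + (3*u + 16*v^3 + 12*v^2 + 20*v) dv

Using F^*(f dg) = (f ∘ F) d(g ∘ F), substitute each coordinate x_i by F_i(u, v) in f_i, and replace dx_i by d F_i = (∂F_i/∂u) du + (∂F_i/∂v) dv.
  For the x component: f_1(F) = 3; d F_1 = (v) du + (u + 6*v) dv
  For the y component: f_2(F) = 2*v*(2*v + 1); d F_2 = (0) du + (4*v + 1) dv
Combining and collecting du, dv coefficients:
  coeff of du: 3*v
  coeff of dv: 3*u + 16*v^3 + 12*v^2 + 20*v
F^* omega = (3*v) du + (3*u + 16*v^3 + 12*v^2 + 20*v) dv.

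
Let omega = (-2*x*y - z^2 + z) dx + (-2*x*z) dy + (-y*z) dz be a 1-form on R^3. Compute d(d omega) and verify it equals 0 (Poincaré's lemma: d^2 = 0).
d(d omega) = 0

Step 1: d omega = sum_{i<j} (∂f_j/∂x_i - ∂f_i/∂x_j) dx_i ∧ dx_j:
  coeff of dx ∧ dy: 2*x - 2*z
  coeff of dx ∧ dz: 2*z - 1
  coeff of dy ∧ dz: 2*x - z
Step 2: Apply d again to each 2-form coefficient. The only possible 3-form in R^3 is dx ∧ dy ∧ dz, with coefficient
  ∂(coeff of dy∧dz)/∂x - ∂(coeff of dx∧dz)/∂y + ∂(coeff of dx∧dy)/∂z
  = ∂/∂x (2*x - z) - ∂/∂y (2*z - 1) + ∂/∂z (2*x - 2*z).
Each of these terms simplifies to sums of mixed partials that cancel in pairs. The result is 0 (by equality of mixed partials for smooth functions — Schwarz / Clairaut).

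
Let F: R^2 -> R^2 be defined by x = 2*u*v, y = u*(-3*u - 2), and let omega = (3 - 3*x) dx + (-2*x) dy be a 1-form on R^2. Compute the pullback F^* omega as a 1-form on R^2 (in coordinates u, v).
F^* omega = (2*v*(12*u^2 - 6*u*v + 4*u + 3)) du + (6*u*(-2*u*v + 1)) dv

Using F^*(f dg) = (f ∘ F) d(g ∘ F), substitute each coordinate x_i by F_i(u, v) in f_i, and replace dx_i by d F_i = (∂F_i/∂u) du + (∂F_i/∂v) dv.
  For the x component: f_1(F) = -6*u*v + 3; d F_1 = (2*v) du + (2*u) dv
  For the y component: f_2(F) = -4*u*v; d F_2 = (-6*u - 2) du + (0) dv
Combining and collecting du, dv coefficients:
  coeff of du: 2*v*(12*u^2 - 6*u*v + 4*u + 3)
  coeff of dv: 6*u*(-2*u*v + 1)
F^* omega = (2*v*(12*u^2 - 6*u*v + 4*u + 3)) du + (6*u*(-2*u*v + 1)) dv.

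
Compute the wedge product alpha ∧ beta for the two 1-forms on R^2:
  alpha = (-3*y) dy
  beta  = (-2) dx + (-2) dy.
alpha ∧ beta = (-6*y) dx ∧ dy

Distribute the wedge, using dx_i ∧ dx_j = -dx_j ∧ dx_i and dx_i ∧ dx_i = 0. For each pair (i, j) with i < j, the coefficient of dx_i ∧ dx_j in alpha ∧ beta is (alpha_i * beta_j - alpha_j * beta_i). Collecting: alpha ∧ beta = (-6*y) dx ∧ dy.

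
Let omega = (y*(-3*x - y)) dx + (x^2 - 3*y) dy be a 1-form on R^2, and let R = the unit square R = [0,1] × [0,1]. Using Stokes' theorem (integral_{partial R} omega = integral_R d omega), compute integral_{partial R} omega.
integral_(partial R) omega = 7/2

Stokes: integral_partial_R omega = integral_R d omega with d omega = (∂Q/∂x - ∂P/∂y) dx ∧ dy.
  ∂Q/∂x = 2*x
  ∂P/∂y = -3*x - 2*y
  integrand = ∂Q/∂x - ∂P/∂y = 5*x + 2*y.
Integrating over R: integral_0^1 integral_0^1 (5*x + 2*y) dx dy = 7/2.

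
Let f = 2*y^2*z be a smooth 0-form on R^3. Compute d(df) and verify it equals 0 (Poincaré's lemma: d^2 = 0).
d(df) = 0

Step 1: df = sum_i (∂f/∂x_i) dx_i = (0) dx + (4*y*z) dy + (2*y^2) dz.
Step 2: Apply d again. Using the 1-form formula, the coefficient of dx ∧ dy in d(df) is ∂^2 f/∂x ∂y - ∂^2 f/∂y ∂x = (0) - (0) = 0 (equality of mixed partials for smooth f).
Similarly for dx ∧ dz and dy ∧ dz — all coefficients vanish. So d(df) = 0.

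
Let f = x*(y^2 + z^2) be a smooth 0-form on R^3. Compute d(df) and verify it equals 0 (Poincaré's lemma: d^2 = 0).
d(df) = 0

Step 1: df = sum_i (∂f/∂x_i) dx_i = (y^2 + z^2) dx + (2*x*y) dy + (2*x*z) dz.
Step 2: Apply d again. Using the 1-form formula, the coefficient of dx ∧ dy in d(df) is ∂^2 f/∂x ∂y - ∂^2 f/∂y ∂x = (2*y) - (2*y) = 0 (equality of mixed partials for smooth f).
Similarly for dx ∧ dz and dy ∧ dz — all coefficients vanish. So d(df) = 0.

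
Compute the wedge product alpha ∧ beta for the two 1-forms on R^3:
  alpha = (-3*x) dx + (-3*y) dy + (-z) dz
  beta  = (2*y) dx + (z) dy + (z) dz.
alpha ∧ beta = (-3*x*z + 6*y^2) dx ∧ dy + (z*(-3*x + 2*y)) dx ∧ dz + (z*(-3*y + z)) dy ∧ dz

Distribute the wedge, using dx_i ∧ dx_j = -dx_j ∧ dx_i and dx_i ∧ dx_i = 0. For each pair (i, j) with i < j, the coefficient of dx_i ∧ dx_j in alpha ∧ beta is (alpha_i * beta_j - alpha_j * beta_i). Collecting: alpha ∧ beta = (-3*x*z + 6*y^2) dx ∧ dy + (z*(-3*x + 2*y)) dx ∧ dz + (z*(-3*y + z)) dy ∧ dz.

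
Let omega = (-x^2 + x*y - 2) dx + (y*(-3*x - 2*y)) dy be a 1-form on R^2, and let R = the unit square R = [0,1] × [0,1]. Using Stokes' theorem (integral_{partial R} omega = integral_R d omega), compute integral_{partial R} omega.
integral_(partial R) omega = -2

Stokes: integral_partial_R omega = integral_R d omega with d omega = (∂Q/∂x - ∂P/∂y) dx ∧ dy.
  ∂Q/∂x = -3*y
  ∂P/∂y = x
  integrand = ∂Q/∂x - ∂P/∂y = -x - 3*y.
Integrating over R: integral_0^1 integral_0^1 (-x - 3*y) dx dy = -2.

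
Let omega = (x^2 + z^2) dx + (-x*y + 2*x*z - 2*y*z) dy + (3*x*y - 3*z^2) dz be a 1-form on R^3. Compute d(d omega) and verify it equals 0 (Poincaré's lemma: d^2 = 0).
d(d omega) = 0

Step 1: d omega = sum_{i<j} (∂f_j/∂x_i - ∂f_i/∂x_j) dx_i ∧ dx_j:
  coeff of dx ∧ dy: -y + 2*z
  coeff of dx ∧ dz: 3*y - 2*z
  coeff of dy ∧ dz: x + 2*y
Step 2: Apply d again to each 2-form coefficient. The only possible 3-form in R^3 is dx ∧ dy ∧ dz, with coefficient
  ∂(coeff of dy∧dz)/∂x - ∂(coeff of dx∧dz)/∂y + ∂(coeff of dx∧dy)/∂z
  = ∂/∂x (x + 2*y) - ∂/∂y (3*y - 2*z) + ∂/∂z (-y + 2*z).
Each of these terms simplifies to sums of mixed partials that cancel in pairs. The result is 0 (by equality of mixed partials for smooth functions — Schwarz / Clairaut).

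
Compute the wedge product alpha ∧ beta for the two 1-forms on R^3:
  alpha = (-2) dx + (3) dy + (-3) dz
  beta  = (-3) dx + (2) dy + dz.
alpha ∧ beta = (5) dx ∧ dy + (-11) dx ∧ dz + (9) dy ∧ dz

Distribute the wedge, using dx_i ∧ dx_j = -dx_j ∧ dx_i and dx_i ∧ dx_i = 0. For each pair (i, j) with i < j, the coefficient of dx_i ∧ dx_j in alpha ∧ beta is (alpha_i * beta_j - alpha_j * beta_i). Collecting: alpha ∧ beta = (5) dx ∧ dy + (-11) dx ∧ dz + (9) dy ∧ dz.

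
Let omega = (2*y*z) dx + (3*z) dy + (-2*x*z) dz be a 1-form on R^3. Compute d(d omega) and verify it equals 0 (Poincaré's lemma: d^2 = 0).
d(d omega) = 0

Step 1: d omega = sum_{i<j} (∂f_j/∂x_i - ∂f_i/∂x_j) dx_i ∧ dx_j:
  coeff of dx ∧ dy: -2*z
  coeff of dx ∧ dz: -2*y - 2*z
  coeff of dy ∧ dz: -3
Step 2: Apply d again to each 2-form coefficient. The only possible 3-form in R^3 is dx ∧ dy ∧ dz, with coefficient
  ∂(coeff of dy∧dz)/∂x - ∂(coeff of dx∧dz)/∂y + ∂(coeff of dx∧dy)/∂z
  = ∂/∂x (-3) - ∂/∂y (-2*y - 2*z) + ∂/∂z (-2*z).
Each of these terms simplifies to sums of mixed partials that cancel in pairs. The result is 0 (by equality of mixed partials for smooth functions — Schwarz / Clairaut).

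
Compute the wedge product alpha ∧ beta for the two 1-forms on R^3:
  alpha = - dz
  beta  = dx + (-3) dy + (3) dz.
alpha ∧ beta = (1) dx ∧ dz + (-3) dy ∧ dz

Distribute the wedge, using dx_i ∧ dx_j = -dx_j ∧ dx_i and dx_i ∧ dx_i = 0. For each pair (i, j) with i < j, the coefficient of dx_i ∧ dx_j in alpha ∧ beta is (alpha_i * beta_j - alpha_j * beta_i). Collecting: alpha ∧ beta = (1) dx ∧ dz + (-3) dy ∧ dz.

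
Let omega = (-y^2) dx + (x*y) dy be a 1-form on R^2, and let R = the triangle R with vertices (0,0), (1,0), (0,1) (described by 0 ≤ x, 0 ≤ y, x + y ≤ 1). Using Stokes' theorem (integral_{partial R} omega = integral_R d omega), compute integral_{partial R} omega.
integral_(partial R) omega = 1/2

Stokes: integral_partial_R omega = integral_R d omega with d omega = (∂Q/∂x - ∂P/∂y) dx ∧ dy.
  ∂Q/∂x = y
  ∂P/∂y = -2*y
  integrand = ∂Q/∂x - ∂P/∂y = 3*y.
Integrating over R: integral_0^1 integral_0^{1-x} (3*y) dy dx = 1/2.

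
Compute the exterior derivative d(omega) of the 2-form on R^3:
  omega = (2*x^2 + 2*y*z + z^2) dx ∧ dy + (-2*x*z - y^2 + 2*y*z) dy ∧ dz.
d(omega) = (2*y) dx ∧ dy ∧ dz

For a 2-form omega = sum_{i<j} g_{ij} dx_i ∧ dx_j, the exterior derivative is
  d(omega) = sum_{i<j} d(g_{ij}) ∧ dx_i ∧ dx_j = sum_{i<j, k} (∂g_{ij}/∂x_k) dx_k ∧ dx_i ∧ dx_j.
Expand each term, using dx_k ∧ dx_i ∧ dx_j = sgn(permutation) dx_{(a)} ∧ dx_{(b)} ∧ dx_{(c)} with (a < b < c) sorted:
  d(2*x^2 + 2*y*z + z^2) includes (∂/∂z)(2*x^2 + 2*y*z + z^2) dz = (2*y + 2*z) dz, which multiplied by dx ∧ dy gives (2*y + 2*z) dx ∧ dy ∧ dz
  d(-2*x*z - y^2 + 2*y*z) includes (∂/∂x)(-2*x*z - y^2 + 2*y*z) dx = (-2*z) dx, which multiplied by dy ∧ dz gives (-2*z) dx ∧ dy ∧ dz
Collecting like 3-forms: d(omega) = (2*y) dx ∧ dy ∧ dz.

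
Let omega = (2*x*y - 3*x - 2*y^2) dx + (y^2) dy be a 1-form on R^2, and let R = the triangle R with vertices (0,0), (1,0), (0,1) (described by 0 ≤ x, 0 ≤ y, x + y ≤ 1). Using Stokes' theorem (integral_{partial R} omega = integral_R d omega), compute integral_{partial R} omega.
integral_(partial R) omega = 1/3

Stokes: integral_partial_R omega = integral_R d omega with d omega = (∂Q/∂x - ∂P/∂y) dx ∧ dy.
  ∂Q/∂x = 0
  ∂P/∂y = 2*x - 4*y
  integrand = ∂Q/∂x - ∂P/∂y = -2*x + 4*y.
Integrating over R: integral_0^1 integral_0^{1-x} (-2*x + 4*y) dy dx = 1/3.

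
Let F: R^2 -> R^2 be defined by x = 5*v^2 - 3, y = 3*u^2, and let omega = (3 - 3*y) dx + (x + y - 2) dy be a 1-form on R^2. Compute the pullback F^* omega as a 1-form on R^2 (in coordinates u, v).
F^* omega = (6*u*(3*u^2 + 5*v^2 - 5)) du + (30*v*(1 - 3*u^2)) dv

Using F^*(f dg) = (f ∘ F) d(g ∘ F), substitute each coordinate x_i by F_i(u, v) in f_i, and replace dx_i by d F_i = (∂F_i/∂u) du + (∂F_i/∂v) dv.
  For the x component: f_1(F) = 3 - 9*u^2; d F_1 = (0) du + (10*v) dv
  For the y component: f_2(F) = 3*u^2 + 5*v^2 - 5; d F_2 = (6*u) du + (0) dv
Combining and collecting du, dv coefficients:
  coeff of du: 6*u*(3*u^2 + 5*v^2 - 5)
  coeff of dv: 30*v*(1 - 3*u^2)
F^* omega = (6*u*(3*u^2 + 5*v^2 - 5)) du + (30*v*(1 - 3*u^2)) dv.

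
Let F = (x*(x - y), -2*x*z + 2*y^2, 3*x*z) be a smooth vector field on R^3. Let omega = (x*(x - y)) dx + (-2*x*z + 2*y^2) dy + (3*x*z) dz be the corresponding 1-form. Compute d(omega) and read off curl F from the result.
d(omega) = (2*x) dy ∧ dz + (-3*z) dz ∧ dx + (x - 2*z) dx ∧ dy; curl F = (2*x, -3*z, x - 2*z)

d omega = sum_{i<j} (∂f_j/∂x_i - ∂f_i/∂x_j) dx_i ∧ dx_j. Under the identification (dy ∧ dz, dz ∧ dx, dx ∧ dy) ↔ (e_x, e_y, e_z), the coefficients are exactly the components of curl F. Compute:
  ∂R/∂y - ∂Q/∂z = (0) - (-2*x) = 2*x
  ∂P/∂z - ∂R/∂x = (0) - (3*z) = -3*z
  ∂Q/∂x - ∂P/∂y = (-2*z) - (-x) = x - 2*z.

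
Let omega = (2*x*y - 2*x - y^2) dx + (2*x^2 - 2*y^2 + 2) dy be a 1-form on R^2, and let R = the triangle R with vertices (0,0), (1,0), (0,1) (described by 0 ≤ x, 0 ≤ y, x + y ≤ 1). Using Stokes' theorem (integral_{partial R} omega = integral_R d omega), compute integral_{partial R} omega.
integral_(partial R) omega = 2/3

Stokes: integral_partial_R omega = integral_R d omega with d omega = (∂Q/∂x - ∂P/∂y) dx ∧ dy.
  ∂Q/∂x = 4*x
  ∂P/∂y = 2*x - 2*y
  integrand = ∂Q/∂x - ∂P/∂y = 2*x + 2*y.
Integrating over R: integral_0^1 integral_0^{1-x} (2*x + 2*y) dy dx = 2/3.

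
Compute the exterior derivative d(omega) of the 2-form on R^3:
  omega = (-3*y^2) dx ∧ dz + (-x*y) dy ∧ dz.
d(omega) = (5*y) dx ∧ dy ∧ dz

For a 2-form omega = sum_{i<j} g_{ij} dx_i ∧ dx_j, the exterior derivative is
  d(omega) = sum_{i<j} d(g_{ij}) ∧ dx_i ∧ dx_j = sum_{i<j, k} (∂g_{ij}/∂x_k) dx_k ∧ dx_i ∧ dx_j.
Expand each term, using dx_k ∧ dx_i ∧ dx_j = sgn(permutation) dx_{(a)} ∧ dx_{(b)} ∧ dx_{(c)} with (a < b < c) sorted:
  d(-3*y^2) includes (∂/∂y)(-3*y^2) dy = (-6*y) dy, which multiplied by dx ∧ dz gives (6*y) dx ∧ dy ∧ dz
  d(-x*y) includes (∂/∂x)(-x*y) dx = (-y) dx, which multiplied by dy ∧ dz gives (-y) dx ∧ dy ∧ dz
Collecting like 3-forms: d(omega) = (5*y) dx ∧ dy ∧ dz.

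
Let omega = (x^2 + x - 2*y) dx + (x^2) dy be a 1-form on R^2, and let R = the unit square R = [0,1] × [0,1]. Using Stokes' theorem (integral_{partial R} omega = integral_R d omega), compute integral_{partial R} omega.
integral_(partial R) omega = 3

Stokes: integral_partial_R omega = integral_R d omega with d omega = (∂Q/∂x - ∂P/∂y) dx ∧ dy.
  ∂Q/∂x = 2*x
  ∂P/∂y = -2
  integrand = ∂Q/∂x - ∂P/∂y = 2*x + 2.
Integrating over R: integral_0^1 integral_0^1 (2*x + 2) dx dy = 3.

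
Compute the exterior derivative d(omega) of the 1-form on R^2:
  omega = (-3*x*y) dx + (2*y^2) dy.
d(omega) = (3*x) dx ∧ dy

For a 1-form omega = sum_i f_i dx_i, the exterior derivative is
  d(omega) = sum_{i < j} (∂f_j/∂x_i - ∂f_i/∂x_j) dx_i ∧ dx_j.
  coefficient of dx ∧ dy: ∂f_2/∂x - ∂f_1/∂y = ∂(2*y^2)/∂x - ∂(-3*x*y)/∂y = 3*x
Assembling: d(omega) = (3*x) dx ∧ dy.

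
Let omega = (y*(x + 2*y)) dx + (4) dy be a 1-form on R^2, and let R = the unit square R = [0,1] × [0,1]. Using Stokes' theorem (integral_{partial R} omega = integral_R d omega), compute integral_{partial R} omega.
integral_(partial R) omega = -5/2

Stokes: integral_partial_R omega = integral_R d omega with d omega = (∂Q/∂x - ∂P/∂y) dx ∧ dy.
  ∂Q/∂x = 0
  ∂P/∂y = x + 4*y
  integrand = ∂Q/∂x - ∂P/∂y = -x - 4*y.
Integrating over R: integral_0^1 integral_0^1 (-x - 4*y) dx dy = -5/2.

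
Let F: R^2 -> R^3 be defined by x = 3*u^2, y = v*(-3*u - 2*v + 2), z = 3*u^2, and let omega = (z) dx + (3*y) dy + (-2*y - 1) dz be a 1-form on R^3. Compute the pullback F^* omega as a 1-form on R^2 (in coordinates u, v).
F^* omega = (18*u^3 + 36*u^2*v + 51*u*v^2 - 24*u*v - 6*u + 18*v^3 - 18*v^2) du + (3*v*(9*u^2 + 18*u*v - 12*u + 8*v^2 - 12*v + 4)) dv

Using F^*(f dg) = (f ∘ F) d(g ∘ F), substitute each coordinate x_i by F_i(u, v) in f_i, and replace dx_i by d F_i = (∂F_i/∂u) du + (∂F_i/∂v) dv.
  For the x component: f_1(F) = 3*u^2; d F_1 = (6*u) du + (0) dv
  For the y component: f_2(F) = 3*v*(-3*u - 2*v + 2); d F_2 = (-3*v) du + (-3*u - 4*v + 2) dv
  For the z component: f_3(F) = 6*u*v + 4*v^2 - 4*v - 1; d F_3 = (6*u) du + (0) dv
Combining and collecting du, dv coefficients:
  coeff of du: 18*u^3 + 36*u^2*v + 51*u*v^2 - 24*u*v - 6*u + 18*v^3 - 18*v^2
  coeff of dv: 3*v*(9*u^2 + 18*u*v - 12*u + 8*v^2 - 12*v + 4)
F^* omega = (18*u^3 + 36*u^2*v + 51*u*v^2 - 24*u*v - 6*u + 18*v^3 - 18*v^2) du + (3*v*(9*u^2 + 18*u*v - 12*u + 8*v^2 - 12*v + 4)) dv.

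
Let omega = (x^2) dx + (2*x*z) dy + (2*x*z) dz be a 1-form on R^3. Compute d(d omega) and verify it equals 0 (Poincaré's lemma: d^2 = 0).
d(d omega) = 0

Step 1: d omega = sum_{i<j} (∂f_j/∂x_i - ∂f_i/∂x_j) dx_i ∧ dx_j:
  coeff of dx ∧ dy: 2*z
  coeff of dx ∧ dz: 2*z
  coeff of dy ∧ dz: -2*x
Step 2: Apply d again to each 2-form coefficient. The only possible 3-form in R^3 is dx ∧ dy ∧ dz, with coefficient
  ∂(coeff of dy∧dz)/∂x - ∂(coeff of dx∧dz)/∂y + ∂(coeff of dx∧dy)/∂z
  = ∂/∂x (-2*x) - ∂/∂y (2*z) + ∂/∂z (2*z).
Each of these terms simplifies to sums of mixed partials that cancel in pairs. The result is 0 (by equality of mixed partials for smooth functions — Schwarz / Clairaut).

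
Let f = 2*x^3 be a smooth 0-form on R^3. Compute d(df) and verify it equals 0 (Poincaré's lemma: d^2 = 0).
d(df) = 0

Step 1: df = sum_i (∂f/∂x_i) dx_i = (6*x^2) dx + (0) dy + (0) dz.
Step 2: Apply d again. Using the 1-form formula, the coefficient of dx ∧ dy in d(df) is ∂^2 f/∂x ∂y - ∂^2 f/∂y ∂x = (0) - (0) = 0 (equality of mixed partials for smooth f).
Similarly for dx ∧ dz and dy ∧ dz — all coefficients vanish. So d(df) = 0.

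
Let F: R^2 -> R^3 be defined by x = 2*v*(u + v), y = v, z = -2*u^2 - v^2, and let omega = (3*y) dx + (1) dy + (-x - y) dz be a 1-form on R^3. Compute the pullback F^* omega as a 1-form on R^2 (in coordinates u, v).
F^* omega = (2*v*(4*u^2 + 4*u*v + 2*u + 3*v)) du + (4*u*v^2 + 6*u*v + 4*v^3 + 14*v^2 + 1) dv

Using F^*(f dg) = (f ∘ F) d(g ∘ F), substitute each coordinate x_i by F_i(u, v) in f_i, and replace dx_i by d F_i = (∂F_i/∂u) du + (∂F_i/∂v) dv.
  For the x component: f_1(F) = 3*v; d F_1 = (2*v) du + (2*u + 4*v) dv
  For the y component: f_2(F) = 1; d F_2 = (0) du + (1) dv
  For the z component: f_3(F) = v*(-2*u - 2*v - 1); d F_3 = (-4*u) du + (-2*v) dv
Combining and collecting du, dv coefficients:
  coeff of du: 2*v*(4*u^2 + 4*u*v + 2*u + 3*v)
  coeff of dv: 4*u*v^2 + 6*u*v + 4*v^3 + 14*v^2 + 1
F^* omega = (2*v*(4*u^2 + 4*u*v + 2*u + 3*v)) du + (4*u*v^2 + 6*u*v + 4*v^3 + 14*v^2 + 1) dv.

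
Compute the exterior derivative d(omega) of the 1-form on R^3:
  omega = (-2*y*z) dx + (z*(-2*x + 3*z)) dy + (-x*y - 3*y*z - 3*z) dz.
d(omega) = (y) dx ∧ dz + (x - 9*z) dy ∧ dz

For a 1-form omega = sum_i f_i dx_i, the exterior derivative is
  d(omega) = sum_{i < j} (∂f_j/∂x_i - ∂f_i/∂x_j) dx_i ∧ dx_j.
  coefficient of dx ∧ dz: ∂f_3/∂x - ∂f_1/∂z = ∂(-x*y - 3*y*z - 3*z)/∂x - ∂(-2*y*z)/∂z = y
  coefficient of dy ∧ dz: ∂f_3/∂y - ∂f_2/∂z = ∂(-x*y - 3*y*z - 3*z)/∂y - ∂(z*(-2*x + 3*z))/∂z = x - 9*z
Assembling: d(omega) = (y) dx ∧ dz + (x - 9*z) dy ∧ dz.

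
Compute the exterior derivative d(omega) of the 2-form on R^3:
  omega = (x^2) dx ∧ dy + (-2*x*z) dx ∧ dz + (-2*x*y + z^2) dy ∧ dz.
d(omega) = (-2*y) dx ∧ dy ∧ dz

For a 2-form omega = sum_{i<j} g_{ij} dx_i ∧ dx_j, the exterior derivative is
  d(omega) = sum_{i<j} d(g_{ij}) ∧ dx_i ∧ dx_j = sum_{i<j, k} (∂g_{ij}/∂x_k) dx_k ∧ dx_i ∧ dx_j.
Expand each term, using dx_k ∧ dx_i ∧ dx_j = sgn(permutation) dx_{(a)} ∧ dx_{(b)} ∧ dx_{(c)} with (a < b < c) sorted:
  d(-2*x*y + z^2) includes (∂/∂x)(-2*x*y + z^2) dx = (-2*y) dx, which multiplied by dy ∧ dz gives (-2*y) dx ∧ dy ∧ dz
Collecting like 3-forms: d(omega) = (-2*y) dx ∧ dy ∧ dz.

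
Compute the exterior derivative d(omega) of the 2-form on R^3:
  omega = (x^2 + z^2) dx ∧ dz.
d(omega) = 0

For a 2-form omega = sum_{i<j} g_{ij} dx_i ∧ dx_j, the exterior derivative is
  d(omega) = sum_{i<j} d(g_{ij}) ∧ dx_i ∧ dx_j = sum_{i<j, k} (∂g_{ij}/∂x_k) dx_k ∧ dx_i ∧ dx_j.
Expand each term, using dx_k ∧ dx_i ∧ dx_j = sgn(permutation) dx_{(a)} ∧ dx_{(b)} ∧ dx_{(c)} with (a < b < c) sorted:

Collecting like 3-forms: d(omega) = 0.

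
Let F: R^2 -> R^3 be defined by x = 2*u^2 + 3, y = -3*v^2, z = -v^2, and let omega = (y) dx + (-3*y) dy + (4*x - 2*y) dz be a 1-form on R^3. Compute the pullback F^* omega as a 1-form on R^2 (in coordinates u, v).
F^* omega = (-12*u*v^2) du + (2*v*(-8*u^2 - 33*v^2 - 12)) dv

Using F^*(f dg) = (f ∘ F) d(g ∘ F), substitute each coordinate x_i by F_i(u, v) in f_i, and replace dx_i by d F_i = (∂F_i/∂u) du + (∂F_i/∂v) dv.
  For the x component: f_1(F) = -3*v^2; d F_1 = (4*u) du + (0) dv
  For the y component: f_2(F) = 9*v^2; d F_2 = (0) du + (-6*v) dv
  For the z component: f_3(F) = 8*u^2 + 6*v^2 + 12; d F_3 = (0) du + (-2*v) dv
Combining and collecting du, dv coefficients:
  coeff of du: -12*u*v^2
  coeff of dv: 2*v*(-8*u^2 - 33*v^2 - 12)
F^* omega = (-12*u*v^2) du + (2*v*(-8*u^2 - 33*v^2 - 12)) dv.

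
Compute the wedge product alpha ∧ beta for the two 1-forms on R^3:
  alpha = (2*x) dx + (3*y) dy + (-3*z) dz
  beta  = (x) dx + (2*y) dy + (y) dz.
alpha ∧ beta = (x*y) dx ∧ dy + (x*(2*y + 3*z)) dx ∧ dz + (3*y*(y + 2*z)) dy ∧ dz

Distribute the wedge, using dx_i ∧ dx_j = -dx_j ∧ dx_i and dx_i ∧ dx_i = 0. For each pair (i, j) with i < j, the coefficient of dx_i ∧ dx_j in alpha ∧ beta is (alpha_i * beta_j - alpha_j * beta_i). Collecting: alpha ∧ beta = (x*y) dx ∧ dy + (x*(2*y + 3*z)) dx ∧ dz + (3*y*(y + 2*z)) dy ∧ dz.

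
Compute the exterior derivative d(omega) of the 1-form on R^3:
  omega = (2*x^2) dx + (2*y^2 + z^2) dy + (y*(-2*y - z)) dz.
d(omega) = (-4*y - 3*z) dy ∧ dz

For a 1-form omega = sum_i f_i dx_i, the exterior derivative is
  d(omega) = sum_{i < j} (∂f_j/∂x_i - ∂f_i/∂x_j) dx_i ∧ dx_j.
  coefficient of dy ∧ dz: ∂f_3/∂y - ∂f_2/∂z = ∂(y*(-2*y - z))/∂y - ∂(2*y^2 + z^2)/∂z = -4*y - 3*z
Assembling: d(omega) = (-4*y - 3*z) dy ∧ dz.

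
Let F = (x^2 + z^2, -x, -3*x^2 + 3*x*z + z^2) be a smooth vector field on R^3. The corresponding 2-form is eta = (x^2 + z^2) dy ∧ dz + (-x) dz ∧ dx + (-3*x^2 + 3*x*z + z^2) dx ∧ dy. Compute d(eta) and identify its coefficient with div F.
d(eta) = (5*x + 2*z) dx ∧ dy ∧ dz; div F = 5*x + 2*z

For a 2-form in R^3 of the form above, applying d gives a 3-form with coefficient ∂P/∂x + ∂Q/∂y + ∂R/∂z:
  ∂P/∂x = 2*x
  ∂Q/∂y = 0
  ∂R/∂z = 3*x + 2*z
Sum = 5*x + 2*z, which is exactly div F.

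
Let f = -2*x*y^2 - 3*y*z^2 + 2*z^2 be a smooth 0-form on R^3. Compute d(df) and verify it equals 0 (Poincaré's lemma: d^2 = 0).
d(df) = 0

Step 1: df = sum_i (∂f/∂x_i) dx_i = (-2*y^2) dx + (-4*x*y - 3*z^2) dy + (2*z*(2 - 3*y)) dz.
Step 2: Apply d again. Using the 1-form formula, the coefficient of dx ∧ dy in d(df) is ∂^2 f/∂x ∂y - ∂^2 f/∂y ∂x = (-4*y) - (-4*y) = 0 (equality of mixed partials for smooth f).
Similarly for dx ∧ dz and dy ∧ dz — all coefficients vanish. So d(df) = 0.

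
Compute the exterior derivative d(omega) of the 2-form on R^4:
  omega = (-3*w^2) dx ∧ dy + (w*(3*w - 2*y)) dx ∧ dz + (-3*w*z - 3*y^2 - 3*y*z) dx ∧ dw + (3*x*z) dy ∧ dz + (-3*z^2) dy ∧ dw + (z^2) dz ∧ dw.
d(omega) = (-6*w + 6*y + 3*z) dx ∧ dy ∧ dw + (2*w + 3*z) dx ∧ dy ∧ dz + (9*w + y) dx ∧ dz ∧ dw + (6*z) dy ∧ dz ∧ dw

For a 2-form omega = sum_{i<j} g_{ij} dx_i ∧ dx_j, the exterior derivative is
  d(omega) = sum_{i<j} d(g_{ij}) ∧ dx_i ∧ dx_j = sum_{i<j, k} (∂g_{ij}/∂x_k) dx_k ∧ dx_i ∧ dx_j.
Expand each term, using dx_k ∧ dx_i ∧ dx_j = sgn(permutation) dx_{(a)} ∧ dx_{(b)} ∧ dx_{(c)} with (a < b < c) sorted:
  d(-3*w^2) includes (∂/∂w)(-3*w^2) dw = (-6*w) dw, which multiplied by dx ∧ dy gives (-6*w) dx ∧ dy ∧ dw
  d(w*(3*w - 2*y)) includes (∂/∂y)(w*(3*w - 2*y)) dy = (-2*w) dy, which multiplied by dx ∧ dz gives (2*w) dx ∧ dy ∧ dz
  d(w*(3*w - 2*y)) includes (∂/∂w)(w*(3*w - 2*y)) dw = (6*w - 2*y) dw, which multiplied by dx ∧ dz gives (6*w - 2*y) dx ∧ dz ∧ dw
  d(-3*w*z - 3*y^2 - 3*y*z) includes (∂/∂y)(-3*w*z - 3*y^2 - 3*y*z) dy = (-6*y - 3*z) dy, which multiplied by dx ∧ dw gives (6*y + 3*z) dx ∧ dy ∧ dw
  d(-3*w*z - 3*y^2 - 3*y*z) includes (∂/∂z)(-3*w*z - 3*y^2 - 3*y*z) dz = (-3*w - 3*y) dz, which multiplied by dx ∧ dw gives (3*w + 3*y) dx ∧ dz ∧ dw
  d(3*x*z) includes (∂/∂x)(3*x*z) dx = (3*z) dx, which multiplied by dy ∧ dz gives (3*z) dx ∧ dy ∧ dz
  d(-3*z^2) includes (∂/∂z)(-3*z^2) dz = (-6*z) dz, which multiplied by dy ∧ dw gives (6*z) dy ∧ dz ∧ dw
Collecting like 3-forms: d(omega) = (-6*w + 6*y + 3*z) dx ∧ dy ∧ dw + (2*w + 3*z) dx ∧ dy ∧ dz + (9*w + y) dx ∧ dz ∧ dw + (6*z) dy ∧ dz ∧ dw.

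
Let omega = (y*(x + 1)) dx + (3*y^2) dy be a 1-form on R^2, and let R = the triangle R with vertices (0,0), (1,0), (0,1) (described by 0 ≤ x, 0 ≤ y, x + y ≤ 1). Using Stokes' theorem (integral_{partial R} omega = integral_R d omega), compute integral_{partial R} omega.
integral_(partial R) omega = -2/3

Stokes: integral_partial_R omega = integral_R d omega with d omega = (∂Q/∂x - ∂P/∂y) dx ∧ dy.
  ∂Q/∂x = 0
  ∂P/∂y = x + 1
  integrand = ∂Q/∂x - ∂P/∂y = -x - 1.
Integrating over R: integral_0^1 integral_0^{1-x} (-x - 1) dy dx = -2/3.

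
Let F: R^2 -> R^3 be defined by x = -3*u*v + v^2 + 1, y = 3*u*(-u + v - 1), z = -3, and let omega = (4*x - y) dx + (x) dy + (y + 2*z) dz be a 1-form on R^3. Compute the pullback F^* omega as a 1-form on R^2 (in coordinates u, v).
F^* omega = (9*u^2*v + 30*u*v^2 - 6*u - 9*v^3 - 3*v^2 - 9*v - 3) du + (-9*u^3 + 42*u^2*v - 9*u^2 - 39*u*v^2 + 6*u*v - 9*u + 8*v^3 + 8*v) dv

Using F^*(f dg) = (f ∘ F) d(g ∘ F), substitute each coordinate x_i by F_i(u, v) in f_i, and replace dx_i by d F_i = (∂F_i/∂u) du + (∂F_i/∂v) dv.
  For the x component: f_1(F) = 3*u^2 - 15*u*v + 3*u + 4*v^2 + 4; d F_1 = (-3*v) du + (-3*u + 2*v) dv
  For the y component: f_2(F) = -3*u*v + v^2 + 1; d F_2 = (-6*u + 3*v - 3) du + (3*u) dv
  For the z component: f_3(F) = -3*u^2 + 3*u*v - 3*u - 6; d F_3 = (0) du + (0) dv
Combining and collecting du, dv coefficients:
  coeff of du: 9*u^2*v + 30*u*v^2 - 6*u - 9*v^3 - 3*v^2 - 9*v - 3
  coeff of dv: -9*u^3 + 42*u^2*v - 9*u^2 - 39*u*v^2 + 6*u*v - 9*u + 8*v^3 + 8*v
F^* omega = (9*u^2*v + 30*u*v^2 - 6*u - 9*v^3 - 3*v^2 - 9*v - 3) du + (-9*u^3 + 42*u^2*v - 9*u^2 - 39*u*v^2 + 6*u*v - 9*u + 8*v^3 + 8*v) dv.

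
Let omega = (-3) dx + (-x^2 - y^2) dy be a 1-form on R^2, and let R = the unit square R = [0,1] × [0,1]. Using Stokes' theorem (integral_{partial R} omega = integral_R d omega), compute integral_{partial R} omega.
integral_(partial R) omega = -1

Stokes: integral_partial_R omega = integral_R d omega with d omega = (∂Q/∂x - ∂P/∂y) dx ∧ dy.
  ∂Q/∂x = -2*x
  ∂P/∂y = 0
  integrand = ∂Q/∂x - ∂P/∂y = -2*x.
Integrating over R: integral_0^1 integral_0^1 (-2*x) dx dy = -1.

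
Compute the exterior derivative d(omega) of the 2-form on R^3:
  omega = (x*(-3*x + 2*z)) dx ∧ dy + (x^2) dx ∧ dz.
d(omega) = (2*x) dx ∧ dy ∧ dz

For a 2-form omega = sum_{i<j} g_{ij} dx_i ∧ dx_j, the exterior derivative is
  d(omega) = sum_{i<j} d(g_{ij}) ∧ dx_i ∧ dx_j = sum_{i<j, k} (∂g_{ij}/∂x_k) dx_k ∧ dx_i ∧ dx_j.
Expand each term, using dx_k ∧ dx_i ∧ dx_j = sgn(permutation) dx_{(a)} ∧ dx_{(b)} ∧ dx_{(c)} with (a < b < c) sorted:
  d(x*(-3*x + 2*z)) includes (∂/∂z)(x*(-3*x + 2*z)) dz = (2*x) dz, which multiplied by dx ∧ dy gives (2*x) dx ∧ dy ∧ dz
Collecting like 3-forms: d(omega) = (2*x) dx ∧ dy ∧ dz.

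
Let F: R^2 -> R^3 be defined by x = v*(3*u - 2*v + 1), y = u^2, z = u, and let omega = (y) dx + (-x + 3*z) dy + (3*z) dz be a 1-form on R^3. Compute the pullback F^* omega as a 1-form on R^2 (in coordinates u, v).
F^* omega = (u*(-3*u*v + 6*u + 4*v^2 - 2*v + 3)) du + (u^2*(3*u - 4*v + 1)) dv

Using F^*(f dg) = (f ∘ F) d(g ∘ F), substitute each coordinate x_i by F_i(u, v) in f_i, and replace dx_i by d F_i = (∂F_i/∂u) du + (∂F_i/∂v) dv.
  For the x component: f_1(F) = u^2; d F_1 = (3*v) du + (3*u - 4*v + 1) dv
  For the y component: f_2(F) = -3*u*v + 3*u + 2*v^2 - v; d F_2 = (2*u) du + (0) dv
  For the z component: f_3(F) = 3*u; d F_3 = (1) du + (0) dv
Combining and collecting du, dv coefficients:
  coeff of du: u*(-3*u*v + 6*u + 4*v^2 - 2*v + 3)
  coeff of dv: u^2*(3*u - 4*v + 1)
F^* omega = (u*(-3*u*v + 6*u + 4*v^2 - 2*v + 3)) du + (u^2*(3*u - 4*v + 1)) dv.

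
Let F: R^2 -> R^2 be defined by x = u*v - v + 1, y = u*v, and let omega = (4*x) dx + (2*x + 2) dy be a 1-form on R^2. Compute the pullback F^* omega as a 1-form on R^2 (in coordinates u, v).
F^* omega = (2*v*(3*u*v - 3*v + 4)) du + (6*u^2*v - 10*u*v + 8*u + 4*v - 4) dv

Using F^*(f dg) = (f ∘ F) d(g ∘ F), substitute each coordinate x_i by F_i(u, v) in f_i, and replace dx_i by d F_i = (∂F_i/∂u) du + (∂F_i/∂v) dv.
  For the x component: f_1(F) = 4*u*v - 4*v + 4; d F_1 = (v) du + (u - 1) dv
  For the y component: f_2(F) = 2*u*v - 2*v + 4; d F_2 = (v) du + (u) dv
Combining and collecting du, dv coefficients:
  coeff of du: 2*v*(3*u*v - 3*v + 4)
  coeff of dv: 6*u^2*v - 10*u*v + 8*u + 4*v - 4
F^* omega = (2*v*(3*u*v - 3*v + 4)) du + (6*u^2*v - 10*u*v + 8*u + 4*v - 4) dv.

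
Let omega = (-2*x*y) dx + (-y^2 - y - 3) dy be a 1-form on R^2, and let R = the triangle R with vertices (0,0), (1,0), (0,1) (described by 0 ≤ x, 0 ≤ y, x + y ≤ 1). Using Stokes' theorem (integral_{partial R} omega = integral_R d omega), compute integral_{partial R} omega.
integral_(partial R) omega = 1/3

Stokes: integral_partial_R omega = integral_R d omega with d omega = (∂Q/∂x - ∂P/∂y) dx ∧ dy.
  ∂Q/∂x = 0
  ∂P/∂y = -2*x
  integrand = ∂Q/∂x - ∂P/∂y = 2*x.
Integrating over R: integral_0^1 integral_0^{1-x} (2*x) dy dx = 1/3.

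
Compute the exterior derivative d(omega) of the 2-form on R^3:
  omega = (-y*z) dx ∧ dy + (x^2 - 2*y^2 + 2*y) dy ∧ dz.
d(omega) = (2*x - y) dx ∧ dy ∧ dz

For a 2-form omega = sum_{i<j} g_{ij} dx_i ∧ dx_j, the exterior derivative is
  d(omega) = sum_{i<j} d(g_{ij}) ∧ dx_i ∧ dx_j = sum_{i<j, k} (∂g_{ij}/∂x_k) dx_k ∧ dx_i ∧ dx_j.
Expand each term, using dx_k ∧ dx_i ∧ dx_j = sgn(permutation) dx_{(a)} ∧ dx_{(b)} ∧ dx_{(c)} with (a < b < c) sorted:
  d(-y*z) includes (∂/∂z)(-y*z) dz = (-y) dz, which multiplied by dx ∧ dy gives (-y) dx ∧ dy ∧ dz
  d(x^2 - 2*y^2 + 2*y) includes (∂/∂x)(x^2 - 2*y^2 + 2*y) dx = (2*x) dx, which multiplied by dy ∧ dz gives (2*x) dx ∧ dy ∧ dz
Collecting like 3-forms: d(omega) = (2*x - y) dx ∧ dy ∧ dz.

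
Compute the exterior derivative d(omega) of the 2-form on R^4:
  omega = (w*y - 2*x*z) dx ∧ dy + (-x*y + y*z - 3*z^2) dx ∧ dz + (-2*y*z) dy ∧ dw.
d(omega) = (-x - z) dx ∧ dy ∧ dz + (y) dx ∧ dy ∧ dw + (2*y) dy ∧ dz ∧ dw

For a 2-form omega = sum_{i<j} g_{ij} dx_i ∧ dx_j, the exterior derivative is
  d(omega) = sum_{i<j} d(g_{ij}) ∧ dx_i ∧ dx_j = sum_{i<j, k} (∂g_{ij}/∂x_k) dx_k ∧ dx_i ∧ dx_j.
Expand each term, using dx_k ∧ dx_i ∧ dx_j = sgn(permutation) dx_{(a)} ∧ dx_{(b)} ∧ dx_{(c)} with (a < b < c) sorted:
  d(w*y - 2*x*z) includes (∂/∂z)(w*y - 2*x*z) dz = (-2*x) dz, which multiplied by dx ∧ dy gives (-2*x) dx ∧ dy ∧ dz
  d(w*y - 2*x*z) includes (∂/∂w)(w*y - 2*x*z) dw = (y) dw, which multiplied by dx ∧ dy gives (y) dx ∧ dy ∧ dw
  d(-x*y + y*z - 3*z^2) includes (∂/∂y)(-x*y + y*z - 3*z^2) dy = (-x + z) dy, which multiplied by dx ∧ dz gives (x - z) dx ∧ dy ∧ dz
  d(-2*y*z) includes (∂/∂z)(-2*y*z) dz = (-2*y) dz, which multiplied by dy ∧ dw gives (2*y) dy ∧ dz ∧ dw
Collecting like 3-forms: d(omega) = (-x - z) dx ∧ dy ∧ dz + (y) dx ∧ dy ∧ dw + (2*y) dy ∧ dz ∧ dw.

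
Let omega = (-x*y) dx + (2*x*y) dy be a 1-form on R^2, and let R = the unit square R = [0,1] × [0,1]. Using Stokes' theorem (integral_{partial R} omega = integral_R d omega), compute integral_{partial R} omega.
integral_(partial R) omega = 3/2

Stokes: integral_partial_R omega = integral_R d omega with d omega = (∂Q/∂x - ∂P/∂y) dx ∧ dy.
  ∂Q/∂x = 2*y
  ∂P/∂y = -x
  integrand = ∂Q/∂x - ∂P/∂y = x + 2*y.
Integrating over R: integral_0^1 integral_0^1 (x + 2*y) dx dy = 3/2.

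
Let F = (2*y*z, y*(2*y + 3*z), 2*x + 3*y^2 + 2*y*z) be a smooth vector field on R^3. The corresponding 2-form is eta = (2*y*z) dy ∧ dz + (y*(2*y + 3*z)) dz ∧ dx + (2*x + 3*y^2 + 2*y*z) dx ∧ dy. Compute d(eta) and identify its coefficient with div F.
d(eta) = (6*y + 3*z) dx ∧ dy ∧ dz; div F = 6*y + 3*z

For a 2-form in R^3 of the form above, applying d gives a 3-form with coefficient ∂P/∂x + ∂Q/∂y + ∂R/∂z:
  ∂P/∂x = 0
  ∂Q/∂y = 4*y + 3*z
  ∂R/∂z = 2*y
Sum = 6*y + 3*z, which is exactly div F.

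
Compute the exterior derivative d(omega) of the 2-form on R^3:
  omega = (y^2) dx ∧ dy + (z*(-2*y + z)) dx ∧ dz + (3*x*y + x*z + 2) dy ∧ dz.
d(omega) = (3*y + 3*z) dx ∧ dy ∧ dz

For a 2-form omega = sum_{i<j} g_{ij} dx_i ∧ dx_j, the exterior derivative is
  d(omega) = sum_{i<j} d(g_{ij}) ∧ dx_i ∧ dx_j = sum_{i<j, k} (∂g_{ij}/∂x_k) dx_k ∧ dx_i ∧ dx_j.
Expand each term, using dx_k ∧ dx_i ∧ dx_j = sgn(permutation) dx_{(a)} ∧ dx_{(b)} ∧ dx_{(c)} with (a < b < c) sorted:
  d(z*(-2*y + z)) includes (∂/∂y)(z*(-2*y + z)) dy = (-2*z) dy, which multiplied by dx ∧ dz gives (2*z) dx ∧ dy ∧ dz
  d(3*x*y + x*z + 2) includes (∂/∂x)(3*x*y + x*z + 2) dx = (3*y + z) dx, which multiplied by dy ∧ dz gives (3*y + z) dx ∧ dy ∧ dz
Collecting like 3-forms: d(omega) = (3*y + 3*z) dx ∧ dy ∧ dz.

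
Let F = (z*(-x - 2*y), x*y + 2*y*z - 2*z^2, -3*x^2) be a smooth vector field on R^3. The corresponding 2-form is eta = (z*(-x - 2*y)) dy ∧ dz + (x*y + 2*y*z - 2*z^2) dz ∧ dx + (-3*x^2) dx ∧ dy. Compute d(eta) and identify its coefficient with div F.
d(eta) = (x + z) dx ∧ dy ∧ dz; div F = x + z

For a 2-form in R^3 of the form above, applying d gives a 3-form with coefficient ∂P/∂x + ∂Q/∂y + ∂R/∂z:
  ∂P/∂x = -z
  ∂Q/∂y = x + 2*z
  ∂R/∂z = 0
Sum = x + z, which is exactly div F.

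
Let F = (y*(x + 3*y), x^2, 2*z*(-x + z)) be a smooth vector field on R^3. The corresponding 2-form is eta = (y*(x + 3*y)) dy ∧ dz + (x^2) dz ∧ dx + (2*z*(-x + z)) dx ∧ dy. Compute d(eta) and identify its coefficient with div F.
d(eta) = (-2*x + y + 4*z) dx ∧ dy ∧ dz; div F = -2*x + y + 4*z

For a 2-form in R^3 of the form above, applying d gives a 3-form with coefficient ∂P/∂x + ∂Q/∂y + ∂R/∂z:
  ∂P/∂x = y
  ∂Q/∂y = 0
  ∂R/∂z = -2*x + 4*z
Sum = -2*x + y + 4*z, which is exactly div F.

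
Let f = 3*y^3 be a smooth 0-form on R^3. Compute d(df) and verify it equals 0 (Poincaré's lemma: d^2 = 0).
d(df) = 0

Step 1: df = sum_i (∂f/∂x_i) dx_i = (0) dx + (9*y^2) dy + (0) dz.
Step 2: Apply d again. Using the 1-form formula, the coefficient of dx ∧ dy in d(df) is ∂^2 f/∂x ∂y - ∂^2 f/∂y ∂x = (0) - (0) = 0 (equality of mixed partials for smooth f).
Similarly for dx ∧ dz and dy ∧ dz — all coefficients vanish. So d(df) = 0.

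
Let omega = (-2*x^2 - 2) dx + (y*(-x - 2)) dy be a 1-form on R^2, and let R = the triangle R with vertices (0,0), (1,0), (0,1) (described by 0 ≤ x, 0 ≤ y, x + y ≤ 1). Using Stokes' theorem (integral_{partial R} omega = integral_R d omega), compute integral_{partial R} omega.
integral_(partial R) omega = -1/6

Stokes: integral_partial_R omega = integral_R d omega with d omega = (∂Q/∂x - ∂P/∂y) dx ∧ dy.
  ∂Q/∂x = -y
  ∂P/∂y = 0
  integrand = ∂Q/∂x - ∂P/∂y = -y.
Integrating over R: integral_0^1 integral_0^{1-x} (-y) dy dx = -1/6.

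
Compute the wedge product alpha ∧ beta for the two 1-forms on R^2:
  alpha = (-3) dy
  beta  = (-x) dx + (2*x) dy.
alpha ∧ beta = (-3*x) dx ∧ dy

Distribute the wedge, using dx_i ∧ dx_j = -dx_j ∧ dx_i and dx_i ∧ dx_i = 0. For each pair (i, j) with i < j, the coefficient of dx_i ∧ dx_j in alpha ∧ beta is (alpha_i * beta_j - alpha_j * beta_i). Collecting: alpha ∧ beta = (-3*x) dx ∧ dy.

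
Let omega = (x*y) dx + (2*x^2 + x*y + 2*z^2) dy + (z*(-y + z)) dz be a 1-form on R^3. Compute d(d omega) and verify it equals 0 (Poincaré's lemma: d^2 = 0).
d(d omega) = 0

Step 1: d omega = sum_{i<j} (∂f_j/∂x_i - ∂f_i/∂x_j) dx_i ∧ dx_j:
  coeff of dx ∧ dy: 3*x + y
  coeff of dx ∧ dz: 0
  coeff of dy ∧ dz: -5*z
Step 2: Apply d again to each 2-form coefficient. The only possible 3-form in R^3 is dx ∧ dy ∧ dz, with coefficient
  ∂(coeff of dy∧dz)/∂x - ∂(coeff of dx∧dz)/∂y + ∂(coeff of dx∧dy)/∂z
  = ∂/∂x (-5*z) - ∂/∂y (0) + ∂/∂z (3*x + y).
Each of these terms simplifies to sums of mixed partials that cancel in pairs. The result is 0 (by equality of mixed partials for smooth functions — Schwarz / Clairaut).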